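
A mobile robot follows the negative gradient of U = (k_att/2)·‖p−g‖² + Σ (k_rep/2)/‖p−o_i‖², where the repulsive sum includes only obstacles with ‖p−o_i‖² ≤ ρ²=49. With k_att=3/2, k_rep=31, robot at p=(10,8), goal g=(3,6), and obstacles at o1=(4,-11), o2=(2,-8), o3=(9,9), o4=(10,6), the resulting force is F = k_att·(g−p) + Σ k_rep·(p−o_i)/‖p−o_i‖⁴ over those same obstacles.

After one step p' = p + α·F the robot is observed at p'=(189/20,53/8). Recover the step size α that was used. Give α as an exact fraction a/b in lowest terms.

F_att = 3/2·(g−p) = 3/2·(-7,-2) = (-10.5000,-3.0000)
o1: d²=397 > ρ²=49 → inactive
o2: d²=320 > ρ²=49 → inactive
o3: d²=2 ≤ ρ²=49; F_rep = 31·(1,-1)/2² = (7.7500,-7.7500)
o4: d²=4 ≤ ρ²=49; F_rep = 31·(0,2)/4² = (0.0000,3.8750)
F = F_att + ΣF_rep = (-2.7500,-6.8750)
Δp = p'−p = (-0.5500,-1.3750); α = Δx/Fx = (-11/20) / (-11/4) = 1/5
check: Δy/Fy = (-11/8) / (-55/8) = 1/5 ✓

α = 1/5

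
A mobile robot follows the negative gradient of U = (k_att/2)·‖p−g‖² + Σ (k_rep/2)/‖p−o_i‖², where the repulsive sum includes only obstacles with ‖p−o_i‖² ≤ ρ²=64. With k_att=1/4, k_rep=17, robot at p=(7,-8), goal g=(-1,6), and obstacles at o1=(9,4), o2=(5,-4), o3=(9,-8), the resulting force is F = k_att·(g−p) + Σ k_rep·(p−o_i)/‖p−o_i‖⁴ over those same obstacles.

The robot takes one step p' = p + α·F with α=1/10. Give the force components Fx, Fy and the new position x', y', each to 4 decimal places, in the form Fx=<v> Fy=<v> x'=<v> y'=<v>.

F_att = 1/4·(g−p) = 1/4·(-8,14) = (-2.0000,3.5000)
o1: d²=148 > ρ²=64 → inactive
o2: d²=20 ≤ ρ²=64; F_rep = 17·(2,-4)/20² = (0.0850,-0.1700)
o3: d²=4 ≤ ρ²=64; F_rep = 17·(-2,0)/4² = (-2.1250,0.0000)
F = F_att + ΣF_rep = (-4.0400,3.3300)
p' = p + 1/10·F = (6.5960,-7.6670)

Fx=-4.0400 Fy=3.3300 x'=6.5960 y'=-7.6670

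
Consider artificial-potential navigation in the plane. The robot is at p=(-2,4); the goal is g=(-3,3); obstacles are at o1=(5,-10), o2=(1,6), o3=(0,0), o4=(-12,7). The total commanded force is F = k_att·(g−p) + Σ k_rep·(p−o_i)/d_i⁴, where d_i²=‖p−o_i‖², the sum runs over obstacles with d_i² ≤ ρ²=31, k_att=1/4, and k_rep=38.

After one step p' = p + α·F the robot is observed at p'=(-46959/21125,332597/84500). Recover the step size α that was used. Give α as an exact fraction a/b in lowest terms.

F_att = 1/4·(g−p) = 1/4·(-1,-1) = (-0.2500,-0.2500)
o1: d²=245 > ρ²=31 → inactive
o2: d²=13 ≤ ρ²=31; F_rep = 38·(-3,-2)/13² = (-0.6746,-0.4497)
o3: d²=20 ≤ ρ²=31; F_rep = 38·(-2,4)/20² = (-0.1900,0.3800)
o4: d²=109 > ρ²=31 → inactive
F = F_att + ΣF_rep = (-1.1146,-0.3197)
Δp = p'−p = (-0.2229,-0.0639); α = Δx/Fx = (-4709/21125) / (-4709/4225) = 1/5
check: Δy/Fy = (-5403/84500) / (-5403/16900) = 1/5 ✓

α = 1/5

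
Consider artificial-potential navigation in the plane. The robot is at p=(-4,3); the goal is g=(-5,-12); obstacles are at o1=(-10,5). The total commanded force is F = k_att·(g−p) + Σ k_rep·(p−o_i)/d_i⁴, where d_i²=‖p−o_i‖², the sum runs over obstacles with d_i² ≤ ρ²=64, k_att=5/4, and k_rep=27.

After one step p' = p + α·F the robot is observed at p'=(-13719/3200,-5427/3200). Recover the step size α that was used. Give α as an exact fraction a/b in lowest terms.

α = 1/4

F_att = 5/4·(g−p) = 5/4·(-1,-15) = (-1.2500,-18.7500)
o1: d²=40 ≤ ρ²=64; F_rep = 27·(6,-2)/40² = (0.1013,-0.0338)
F = F_att + ΣF_rep = (-1.1487,-18.7838)
Δp = p'−p = (-0.2872,-4.6959); α = Δx/Fx = (-919/3200) / (-919/800) = 1/4
check: Δy/Fy = (-15027/3200) / (-15027/800) = 1/4 ✓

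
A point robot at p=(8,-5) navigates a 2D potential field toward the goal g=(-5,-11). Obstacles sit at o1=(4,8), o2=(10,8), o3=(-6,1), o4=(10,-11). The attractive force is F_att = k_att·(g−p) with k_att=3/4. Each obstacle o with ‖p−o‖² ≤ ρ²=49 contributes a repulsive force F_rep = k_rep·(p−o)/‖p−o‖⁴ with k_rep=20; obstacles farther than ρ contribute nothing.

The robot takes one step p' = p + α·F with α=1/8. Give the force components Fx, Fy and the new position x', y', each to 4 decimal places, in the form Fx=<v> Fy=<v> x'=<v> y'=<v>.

F_att = 3/4·(g−p) = 3/4·(-13,-6) = (-9.7500,-4.5000)
o1: d²=185 > ρ²=49 → inactive
o2: d²=173 > ρ²=49 → inactive
o3: d²=232 > ρ²=49 → inactive
o4: d²=40 ≤ ρ²=49; F_rep = 20·(-2,6)/40² = (-0.0250,0.0750)
F = F_att + ΣF_rep = (-9.7750,-4.4250)
p' = p + 1/8·F = (6.7781,-5.5531)

Fx=-9.7750 Fy=-4.4250 x'=6.7781 y'=-5.5531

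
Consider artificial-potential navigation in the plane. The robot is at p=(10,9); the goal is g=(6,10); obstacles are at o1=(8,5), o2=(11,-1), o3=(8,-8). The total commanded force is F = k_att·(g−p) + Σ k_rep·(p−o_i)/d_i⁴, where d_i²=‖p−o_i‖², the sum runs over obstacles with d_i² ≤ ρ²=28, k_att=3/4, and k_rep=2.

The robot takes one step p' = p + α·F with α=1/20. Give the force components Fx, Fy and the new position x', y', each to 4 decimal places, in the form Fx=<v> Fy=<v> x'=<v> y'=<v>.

Fx=-2.9900 Fy=0.7700 x'=9.8505 y'=9.0385

F_att = 3/4·(g−p) = 3/4·(-4,1) = (-3.0000,0.7500)
o1: d²=20 ≤ ρ²=28; F_rep = 2·(2,4)/20² = (0.0100,0.0200)
o2: d²=101 > ρ²=28 → inactive
o3: d²=293 > ρ²=28 → inactive
F = F_att + ΣF_rep = (-2.9900,0.7700)
p' = p + 1/20·F = (9.8505,9.0385)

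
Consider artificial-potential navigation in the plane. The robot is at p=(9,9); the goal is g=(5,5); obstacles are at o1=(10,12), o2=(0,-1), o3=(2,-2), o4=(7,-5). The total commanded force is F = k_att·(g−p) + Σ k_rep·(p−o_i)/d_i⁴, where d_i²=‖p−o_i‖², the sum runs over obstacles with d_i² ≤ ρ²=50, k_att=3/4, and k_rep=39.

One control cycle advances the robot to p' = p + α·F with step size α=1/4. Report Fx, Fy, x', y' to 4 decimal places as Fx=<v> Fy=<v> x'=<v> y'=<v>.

Fx=-3.3900 Fy=-4.1700 x'=8.1525 y'=7.9575

F_att = 3/4·(g−p) = 3/4·(-4,-4) = (-3.0000,-3.0000)
o1: d²=10 ≤ ρ²=50; F_rep = 39·(-1,-3)/10² = (-0.3900,-1.1700)
o2: d²=181 > ρ²=50 → inactive
o3: d²=170 > ρ²=50 → inactive
o4: d²=200 > ρ²=50 → inactive
F = F_att + ΣF_rep = (-3.3900,-4.1700)
p' = p + 1/4·F = (8.1525,7.9575)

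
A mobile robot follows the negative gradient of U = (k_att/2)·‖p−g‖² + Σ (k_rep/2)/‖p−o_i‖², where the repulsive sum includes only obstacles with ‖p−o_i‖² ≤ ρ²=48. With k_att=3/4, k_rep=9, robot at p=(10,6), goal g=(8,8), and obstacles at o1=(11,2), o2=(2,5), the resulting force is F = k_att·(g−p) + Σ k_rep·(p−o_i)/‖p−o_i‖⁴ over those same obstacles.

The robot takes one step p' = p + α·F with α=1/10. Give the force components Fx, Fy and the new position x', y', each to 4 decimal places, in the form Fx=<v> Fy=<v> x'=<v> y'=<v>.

Fx=-1.5311 Fy=1.6246 x'=9.8469 y'=6.1625

F_att = 3/4·(g−p) = 3/4·(-2,2) = (-1.5000,1.5000)
o1: d²=17 ≤ ρ²=48; F_rep = 9·(-1,4)/17² = (-0.0311,0.1246)
o2: d²=65 > ρ²=48 → inactive
F = F_att + ΣF_rep = (-1.5311,1.6246)
p' = p + 1/10·F = (9.8469,6.1625)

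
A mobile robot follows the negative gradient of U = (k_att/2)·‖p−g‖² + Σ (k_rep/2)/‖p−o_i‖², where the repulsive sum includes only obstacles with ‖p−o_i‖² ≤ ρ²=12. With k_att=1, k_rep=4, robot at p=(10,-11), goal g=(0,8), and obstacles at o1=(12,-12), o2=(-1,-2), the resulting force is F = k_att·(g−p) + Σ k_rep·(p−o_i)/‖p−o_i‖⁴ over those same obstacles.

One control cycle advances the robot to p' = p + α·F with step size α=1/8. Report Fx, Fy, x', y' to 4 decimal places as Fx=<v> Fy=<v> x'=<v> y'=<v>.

Fx=-10.3200 Fy=19.1600 x'=8.7100 y'=-8.6050

F_att = 1·(g−p) = 1·(-10,19) = (-10.0000,19.0000)
o1: d²=5 ≤ ρ²=12; F_rep = 4·(-2,1)/5² = (-0.3200,0.1600)
o2: d²=202 > ρ²=12 → inactive
F = F_att + ΣF_rep = (-10.3200,19.1600)
p' = p + 1/8·F = (8.7100,-8.6050)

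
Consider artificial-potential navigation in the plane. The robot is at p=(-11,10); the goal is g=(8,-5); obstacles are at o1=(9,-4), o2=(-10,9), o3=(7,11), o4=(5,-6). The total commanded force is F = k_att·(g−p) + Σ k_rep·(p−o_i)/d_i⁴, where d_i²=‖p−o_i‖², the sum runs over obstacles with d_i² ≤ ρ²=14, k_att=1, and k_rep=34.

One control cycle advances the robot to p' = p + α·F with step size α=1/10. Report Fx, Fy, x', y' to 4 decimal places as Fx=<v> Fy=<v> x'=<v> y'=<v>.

F_att = 1·(g−p) = 1·(19,-15) = (19.0000,-15.0000)
o1: d²=596 > ρ²=14 → inactive
o2: d²=2 ≤ ρ²=14; F_rep = 34·(-1,1)/2² = (-8.5000,8.5000)
o3: d²=325 > ρ²=14 → inactive
o4: d²=512 > ρ²=14 → inactive
F = F_att + ΣF_rep = (10.5000,-6.5000)
p' = p + 1/10·F = (-9.9500,9.3500)

Fx=10.5000 Fy=-6.5000 x'=-9.9500 y'=9.3500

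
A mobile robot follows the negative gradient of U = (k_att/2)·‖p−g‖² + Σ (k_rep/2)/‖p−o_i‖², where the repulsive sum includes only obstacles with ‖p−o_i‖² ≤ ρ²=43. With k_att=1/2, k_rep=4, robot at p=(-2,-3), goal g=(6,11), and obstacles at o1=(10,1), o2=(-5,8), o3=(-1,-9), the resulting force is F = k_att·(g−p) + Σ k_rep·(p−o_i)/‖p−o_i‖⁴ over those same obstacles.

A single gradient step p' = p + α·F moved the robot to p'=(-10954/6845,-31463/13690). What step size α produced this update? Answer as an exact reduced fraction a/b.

F_att = 1/2·(g−p) = 1/2·(8,14) = (4.0000,7.0000)
o1: d²=160 > ρ²=43 → inactive
o2: d²=130 > ρ²=43 → inactive
o3: d²=37 ≤ ρ²=43; F_rep = 4·(-1,6)/37² = (-0.0029,0.0175)
F = F_att + ΣF_rep = (3.9971,7.0175)
Δp = p'−p = (0.3997,0.7018); α = Δx/Fx = (2736/6845) / (5472/1369) = 1/10
check: Δy/Fy = (9607/13690) / (9607/1369) = 1/10 ✓

α = 1/10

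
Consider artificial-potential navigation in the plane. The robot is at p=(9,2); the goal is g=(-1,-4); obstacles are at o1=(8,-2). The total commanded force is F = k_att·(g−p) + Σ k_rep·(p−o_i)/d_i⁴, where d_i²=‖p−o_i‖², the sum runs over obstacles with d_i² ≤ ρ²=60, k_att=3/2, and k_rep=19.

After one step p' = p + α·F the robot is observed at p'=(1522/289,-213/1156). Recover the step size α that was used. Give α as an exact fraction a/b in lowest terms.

α = 1/4

F_att = 3/2·(g−p) = 3/2·(-10,-6) = (-15.0000,-9.0000)
o1: d²=17 ≤ ρ²=60; F_rep = 19·(1,4)/17² = (0.0657,0.2630)
F = F_att + ΣF_rep = (-14.9343,-8.7370)
Δp = p'−p = (-3.7336,-2.1843); α = Δx/Fx = (-1079/289) / (-4316/289) = 1/4
check: Δy/Fy = (-2525/1156) / (-2525/289) = 1/4 ✓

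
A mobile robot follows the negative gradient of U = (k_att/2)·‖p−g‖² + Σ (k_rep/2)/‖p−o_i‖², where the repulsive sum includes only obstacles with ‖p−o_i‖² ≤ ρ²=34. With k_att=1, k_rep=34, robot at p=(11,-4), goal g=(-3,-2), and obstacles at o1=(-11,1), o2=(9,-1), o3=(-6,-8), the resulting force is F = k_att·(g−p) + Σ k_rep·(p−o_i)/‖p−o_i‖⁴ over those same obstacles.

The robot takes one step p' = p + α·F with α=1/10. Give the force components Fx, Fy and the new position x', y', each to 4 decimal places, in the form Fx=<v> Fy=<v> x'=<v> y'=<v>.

F_att = 1·(g−p) = 1·(-14,2) = (-14.0000,2.0000)
o1: d²=509 > ρ²=34 → inactive
o2: d²=13 ≤ ρ²=34; F_rep = 34·(2,-3)/13² = (0.4024,-0.6036)
o3: d²=305 > ρ²=34 → inactive
F = F_att + ΣF_rep = (-13.5976,1.3964)
p' = p + 1/10·F = (9.6402,-3.8604)

Fx=-13.5976 Fy=1.3964 x'=9.6402 y'=-3.8604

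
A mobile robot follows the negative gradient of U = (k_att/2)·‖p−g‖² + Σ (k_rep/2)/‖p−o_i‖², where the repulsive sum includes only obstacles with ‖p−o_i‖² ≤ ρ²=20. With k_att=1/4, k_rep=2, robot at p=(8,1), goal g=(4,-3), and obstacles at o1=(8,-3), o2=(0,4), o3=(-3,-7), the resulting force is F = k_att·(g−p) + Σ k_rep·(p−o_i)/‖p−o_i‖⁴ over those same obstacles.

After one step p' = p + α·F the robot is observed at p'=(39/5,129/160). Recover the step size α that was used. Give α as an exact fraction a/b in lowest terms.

F_att = 1/4·(g−p) = 1/4·(-4,-4) = (-1.0000,-1.0000)
o1: d²=16 ≤ ρ²=20; F_rep = 2·(0,4)/16² = (0.0000,0.0312)
o2: d²=73 > ρ²=20 → inactive
o3: d²=185 > ρ²=20 → inactive
F = F_att + ΣF_rep = (-1.0000,-0.9688)
Δp = p'−p = (-0.2000,-0.1938); α = Δx/Fx = (-1/5) / (-1) = 1/5
check: Δy/Fy = (-31/160) / (-31/32) = 1/5 ✓

α = 1/5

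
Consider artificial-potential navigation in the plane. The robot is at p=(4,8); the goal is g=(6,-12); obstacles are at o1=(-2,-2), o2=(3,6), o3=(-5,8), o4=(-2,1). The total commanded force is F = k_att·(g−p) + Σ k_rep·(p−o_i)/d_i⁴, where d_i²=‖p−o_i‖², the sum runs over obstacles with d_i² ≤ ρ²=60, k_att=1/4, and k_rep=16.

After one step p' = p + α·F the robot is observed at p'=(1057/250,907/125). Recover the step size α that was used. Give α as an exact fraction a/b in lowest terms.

F_att = 1/4·(g−p) = 1/4·(2,-20) = (0.5000,-5.0000)
o1: d²=136 > ρ²=60 → inactive
o2: d²=5 ≤ ρ²=60; F_rep = 16·(1,2)/5² = (0.6400,1.2800)
o3: d²=81 > ρ²=60 → inactive
o4: d²=85 > ρ²=60 → inactive
F = F_att + ΣF_rep = (1.1400,-3.7200)
Δp = p'−p = (0.2280,-0.7440); α = Δx/Fx = (57/250) / (57/50) = 1/5
check: Δy/Fy = (-93/125) / (-93/25) = 1/5 ✓

α = 1/5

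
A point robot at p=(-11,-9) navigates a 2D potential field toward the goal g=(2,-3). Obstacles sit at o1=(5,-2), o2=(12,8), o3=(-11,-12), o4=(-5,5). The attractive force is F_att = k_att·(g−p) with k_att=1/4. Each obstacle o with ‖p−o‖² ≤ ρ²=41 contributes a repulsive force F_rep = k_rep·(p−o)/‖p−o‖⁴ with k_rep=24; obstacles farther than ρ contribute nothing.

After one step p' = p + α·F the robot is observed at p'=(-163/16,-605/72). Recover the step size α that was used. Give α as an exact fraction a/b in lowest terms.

F_att = 1/4·(g−p) = 1/4·(13,6) = (3.2500,1.5000)
o1: d²=305 > ρ²=41 → inactive
o2: d²=818 > ρ²=41 → inactive
o3: d²=9 ≤ ρ²=41; F_rep = 24·(0,3)/9² = (0.0000,0.8889)
o4: d²=232 > ρ²=41 → inactive
F = F_att + ΣF_rep = (3.2500,2.3889)
Δp = p'−p = (0.8125,0.5972); α = Δx/Fx = (13/16) / (13/4) = 1/4
check: Δy/Fy = (43/72) / (43/18) = 1/4 ✓

α = 1/4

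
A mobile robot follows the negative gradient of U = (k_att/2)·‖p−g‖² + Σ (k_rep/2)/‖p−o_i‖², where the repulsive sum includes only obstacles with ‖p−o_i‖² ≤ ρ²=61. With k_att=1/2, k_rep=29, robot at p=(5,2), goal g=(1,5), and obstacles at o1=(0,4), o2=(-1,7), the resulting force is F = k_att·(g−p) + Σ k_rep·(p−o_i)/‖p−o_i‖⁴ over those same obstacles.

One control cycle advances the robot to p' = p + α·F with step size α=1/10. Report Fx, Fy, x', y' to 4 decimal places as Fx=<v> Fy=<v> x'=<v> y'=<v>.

Fx=-1.7808 Fy=1.3921 x'=4.8219 y'=2.1392

F_att = 1/2·(g−p) = 1/2·(-4,3) = (-2.0000,1.5000)
o1: d²=29 ≤ ρ²=61; F_rep = 29·(5,-2)/29² = (0.1724,-0.0690)
o2: d²=61 ≤ ρ²=61; F_rep = 29·(6,-5)/61² = (0.0468,-0.0390)
F = F_att + ΣF_rep = (-1.7808,1.3921)
p' = p + 1/10·F = (4.8219,2.1392)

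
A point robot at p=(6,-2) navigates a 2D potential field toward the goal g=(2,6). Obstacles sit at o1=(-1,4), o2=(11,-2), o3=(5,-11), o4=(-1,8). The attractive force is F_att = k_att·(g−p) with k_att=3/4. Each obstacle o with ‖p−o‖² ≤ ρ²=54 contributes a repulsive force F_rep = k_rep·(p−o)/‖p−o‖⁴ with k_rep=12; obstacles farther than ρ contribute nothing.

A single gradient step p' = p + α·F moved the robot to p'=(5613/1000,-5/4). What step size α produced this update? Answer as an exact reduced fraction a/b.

F_att = 3/4·(g−p) = 3/4·(-4,8) = (-3.0000,6.0000)
o1: d²=85 > ρ²=54 → inactive
o2: d²=25 ≤ ρ²=54; F_rep = 12·(-5,0)/25² = (-0.0960,0.0000)
o3: d²=82 > ρ²=54 → inactive
o4: d²=149 > ρ²=54 → inactive
F = F_att + ΣF_rep = (-3.0960,6.0000)
Δp = p'−p = (-0.3870,0.7500); α = Δx/Fx = (-387/1000) / (-387/125) = 1/8
check: Δy/Fy = (3/4) / (6) = 1/8 ✓

α = 1/8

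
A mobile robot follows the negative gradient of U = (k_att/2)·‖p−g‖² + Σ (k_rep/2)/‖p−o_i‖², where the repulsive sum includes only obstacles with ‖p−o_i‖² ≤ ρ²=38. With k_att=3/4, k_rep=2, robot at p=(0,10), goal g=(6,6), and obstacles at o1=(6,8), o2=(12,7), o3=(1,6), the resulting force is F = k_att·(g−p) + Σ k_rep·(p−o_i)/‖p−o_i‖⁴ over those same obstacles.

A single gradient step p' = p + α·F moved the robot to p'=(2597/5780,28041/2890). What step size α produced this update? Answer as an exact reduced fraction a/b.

α = 1/10

F_att = 3/4·(g−p) = 3/4·(6,-4) = (4.5000,-3.0000)
o1: d²=40 > ρ²=38 → inactive
o2: d²=153 > ρ²=38 → inactive
o3: d²=17 ≤ ρ²=38; F_rep = 2·(-1,4)/17² = (-0.0069,0.0277)
F = F_att + ΣF_rep = (4.4931,-2.9723)
Δp = p'−p = (0.4493,-0.2972); α = Δx/Fx = (2597/5780) / (2597/578) = 1/10
check: Δy/Fy = (-859/2890) / (-859/289) = 1/10 ✓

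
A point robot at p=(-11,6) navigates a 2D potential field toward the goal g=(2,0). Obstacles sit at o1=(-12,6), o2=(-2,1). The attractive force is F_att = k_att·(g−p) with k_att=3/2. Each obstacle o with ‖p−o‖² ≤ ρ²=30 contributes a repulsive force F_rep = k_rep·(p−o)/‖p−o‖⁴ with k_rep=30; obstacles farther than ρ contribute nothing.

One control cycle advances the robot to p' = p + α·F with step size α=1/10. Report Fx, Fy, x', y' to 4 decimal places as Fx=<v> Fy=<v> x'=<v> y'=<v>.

Fx=49.5000 Fy=-9.0000 x'=-6.0500 y'=5.1000

F_att = 3/2·(g−p) = 3/2·(13,-6) = (19.5000,-9.0000)
o1: d²=1 ≤ ρ²=30; F_rep = 30·(1,0)/1² = (30.0000,0.0000)
o2: d²=106 > ρ²=30 → inactive
F = F_att + ΣF_rep = (49.5000,-9.0000)
p' = p + 1/10·F = (-6.0500,5.1000)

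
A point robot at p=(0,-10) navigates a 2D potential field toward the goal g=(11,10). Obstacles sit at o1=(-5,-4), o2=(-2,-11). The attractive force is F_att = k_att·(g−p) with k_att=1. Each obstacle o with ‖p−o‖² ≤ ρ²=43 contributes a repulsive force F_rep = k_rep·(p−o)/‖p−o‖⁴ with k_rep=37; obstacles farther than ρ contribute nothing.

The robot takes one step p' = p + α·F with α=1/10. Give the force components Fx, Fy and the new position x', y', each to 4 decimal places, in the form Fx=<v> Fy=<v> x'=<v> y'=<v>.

F_att = 1·(g−p) = 1·(11,20) = (11.0000,20.0000)
o1: d²=61 > ρ²=43 → inactive
o2: d²=5 ≤ ρ²=43; F_rep = 37·(2,1)/5² = (2.9600,1.4800)
F = F_att + ΣF_rep = (13.9600,21.4800)
p' = p + 1/10·F = (1.3960,-7.8520)

Fx=13.9600 Fy=21.4800 x'=1.3960 y'=-7.8520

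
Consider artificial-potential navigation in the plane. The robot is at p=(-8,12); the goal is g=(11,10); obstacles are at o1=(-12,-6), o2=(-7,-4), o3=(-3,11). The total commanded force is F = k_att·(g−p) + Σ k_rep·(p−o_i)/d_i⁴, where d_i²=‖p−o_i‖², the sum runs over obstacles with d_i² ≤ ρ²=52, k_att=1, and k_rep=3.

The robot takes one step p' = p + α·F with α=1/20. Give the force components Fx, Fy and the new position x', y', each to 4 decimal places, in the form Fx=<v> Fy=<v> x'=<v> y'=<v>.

F_att = 1·(g−p) = 1·(19,-2) = (19.0000,-2.0000)
o1: d²=340 > ρ²=52 → inactive
o2: d²=257 > ρ²=52 → inactive
o3: d²=26 ≤ ρ²=52; F_rep = 3·(-5,1)/26² = (-0.0222,0.0044)
F = F_att + ΣF_rep = (18.9778,-1.9956)
p' = p + 1/20·F = (-7.0511,11.9002)

Fx=18.9778 Fy=-1.9956 x'=-7.0511 y'=11.9002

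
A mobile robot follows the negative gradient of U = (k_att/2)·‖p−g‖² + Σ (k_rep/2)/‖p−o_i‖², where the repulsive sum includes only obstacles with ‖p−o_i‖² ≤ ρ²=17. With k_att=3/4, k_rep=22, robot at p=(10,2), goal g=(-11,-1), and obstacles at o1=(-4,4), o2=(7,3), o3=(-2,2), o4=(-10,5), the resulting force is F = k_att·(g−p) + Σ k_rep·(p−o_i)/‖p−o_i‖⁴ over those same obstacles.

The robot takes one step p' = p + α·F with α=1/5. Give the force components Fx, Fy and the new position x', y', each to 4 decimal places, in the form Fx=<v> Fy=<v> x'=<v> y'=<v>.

Fx=-15.0900 Fy=-2.4700 x'=6.9820 y'=1.5060

F_att = 3/4·(g−p) = 3/4·(-21,-3) = (-15.7500,-2.2500)
o1: d²=200 > ρ²=17 → inactive
o2: d²=10 ≤ ρ²=17; F_rep = 22·(3,-1)/10² = (0.6600,-0.2200)
o3: d²=144 > ρ²=17 → inactive
o4: d²=409 > ρ²=17 → inactive
F = F_att + ΣF_rep = (-15.0900,-2.4700)
p' = p + 1/5·F = (6.9820,1.5060)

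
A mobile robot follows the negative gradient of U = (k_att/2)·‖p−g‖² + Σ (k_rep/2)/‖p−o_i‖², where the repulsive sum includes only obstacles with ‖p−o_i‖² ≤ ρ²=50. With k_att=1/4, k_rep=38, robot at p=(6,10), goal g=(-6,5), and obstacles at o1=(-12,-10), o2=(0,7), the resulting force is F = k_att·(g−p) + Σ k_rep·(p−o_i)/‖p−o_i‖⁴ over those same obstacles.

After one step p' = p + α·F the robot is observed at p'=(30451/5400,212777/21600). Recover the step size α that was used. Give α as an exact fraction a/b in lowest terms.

α = 1/8

F_att = 1/4·(g−p) = 1/4·(-12,-5) = (-3.0000,-1.2500)
o1: d²=724 > ρ²=50 → inactive
o2: d²=45 ≤ ρ²=50; F_rep = 38·(6,3)/45² = (0.1126,0.0563)
F = F_att + ΣF_rep = (-2.8874,-1.1937)
Δp = p'−p = (-0.3609,-0.1492); α = Δx/Fx = (-1949/5400) / (-1949/675) = 1/8
check: Δy/Fy = (-3223/21600) / (-3223/2700) = 1/8 ✓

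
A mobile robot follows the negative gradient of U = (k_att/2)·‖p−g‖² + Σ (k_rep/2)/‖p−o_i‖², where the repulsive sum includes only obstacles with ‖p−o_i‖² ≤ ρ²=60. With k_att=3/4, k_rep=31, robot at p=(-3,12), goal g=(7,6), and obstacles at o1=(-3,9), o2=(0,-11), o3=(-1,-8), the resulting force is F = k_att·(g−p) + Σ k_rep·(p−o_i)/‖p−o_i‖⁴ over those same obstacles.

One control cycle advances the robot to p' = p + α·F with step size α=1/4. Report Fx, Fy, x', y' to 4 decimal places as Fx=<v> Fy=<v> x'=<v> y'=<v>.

Fx=7.5000 Fy=-3.3519 x'=-1.1250 y'=11.1620

F_att = 3/4·(g−p) = 3/4·(10,-6) = (7.5000,-4.5000)
o1: d²=9 ≤ ρ²=60; F_rep = 31·(0,3)/9² = (0.0000,1.1481)
o2: d²=538 > ρ²=60 → inactive
o3: d²=404 > ρ²=60 → inactive
F = F_att + ΣF_rep = (7.5000,-3.3519)
p' = p + 1/4·F = (-1.1250,11.1620)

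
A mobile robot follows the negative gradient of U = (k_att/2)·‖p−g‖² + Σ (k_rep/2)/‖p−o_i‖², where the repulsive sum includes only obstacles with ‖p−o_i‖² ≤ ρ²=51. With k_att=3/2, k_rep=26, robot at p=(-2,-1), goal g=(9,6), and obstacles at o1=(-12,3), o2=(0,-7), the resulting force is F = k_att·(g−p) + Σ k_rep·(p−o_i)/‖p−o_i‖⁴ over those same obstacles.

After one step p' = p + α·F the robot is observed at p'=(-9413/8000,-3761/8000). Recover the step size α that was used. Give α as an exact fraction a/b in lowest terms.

F_att = 3/2·(g−p) = 3/2·(11,7) = (16.5000,10.5000)
o1: d²=116 > ρ²=51 → inactive
o2: d²=40 ≤ ρ²=51; F_rep = 26·(-2,6)/40² = (-0.0325,0.0975)
F = F_att + ΣF_rep = (16.4675,10.5975)
Δp = p'−p = (0.8234,0.5299); α = Δx/Fx = (6587/8000) / (6587/400) = 1/20
check: Δy/Fy = (4239/8000) / (4239/400) = 1/20 ✓

α = 1/20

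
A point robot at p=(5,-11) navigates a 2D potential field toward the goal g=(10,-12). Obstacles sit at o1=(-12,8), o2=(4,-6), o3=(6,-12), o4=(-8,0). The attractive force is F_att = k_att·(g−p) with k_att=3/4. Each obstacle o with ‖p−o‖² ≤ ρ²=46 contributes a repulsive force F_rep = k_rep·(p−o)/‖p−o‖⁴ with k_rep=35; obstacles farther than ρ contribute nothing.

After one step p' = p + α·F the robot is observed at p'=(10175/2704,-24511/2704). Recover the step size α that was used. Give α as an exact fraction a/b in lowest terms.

F_att = 3/4·(g−p) = 3/4·(5,-1) = (3.7500,-0.7500)
o1: d²=650 > ρ²=46 → inactive
o2: d²=26 ≤ ρ²=46; F_rep = 35·(1,-5)/26² = (0.0518,-0.2589)
o3: d²=2 ≤ ρ²=46; F_rep = 35·(-1,1)/2² = (-8.7500,8.7500)
o4: d²=290 > ρ²=46 → inactive
F = F_att + ΣF_rep = (-4.9482,7.7411)
Δp = p'−p = (-1.2371,1.9353); α = Δx/Fx = (-3345/2704) / (-3345/676) = 1/4
check: Δy/Fy = (5233/2704) / (5233/676) = 1/4 ✓

α = 1/4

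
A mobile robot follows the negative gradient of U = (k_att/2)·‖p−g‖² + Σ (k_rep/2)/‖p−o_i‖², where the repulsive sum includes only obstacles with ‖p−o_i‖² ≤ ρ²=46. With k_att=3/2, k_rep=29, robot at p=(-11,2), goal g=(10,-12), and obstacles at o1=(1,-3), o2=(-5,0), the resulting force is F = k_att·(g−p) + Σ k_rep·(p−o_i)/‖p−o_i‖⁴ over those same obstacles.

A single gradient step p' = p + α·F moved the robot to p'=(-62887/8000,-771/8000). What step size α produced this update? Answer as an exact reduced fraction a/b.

F_att = 3/2·(g−p) = 3/2·(21,-14) = (31.5000,-21.0000)
o1: d²=169 > ρ²=46 → inactive
o2: d²=40 ≤ ρ²=46; F_rep = 29·(-6,2)/40² = (-0.1087,0.0362)
F = F_att + ΣF_rep = (31.3912,-20.9638)
Δp = p'−p = (3.1391,-2.0964); α = Δx/Fx = (25113/8000) / (25113/800) = 1/10
check: Δy/Fy = (-16771/8000) / (-16771/800) = 1/10 ✓

α = 1/10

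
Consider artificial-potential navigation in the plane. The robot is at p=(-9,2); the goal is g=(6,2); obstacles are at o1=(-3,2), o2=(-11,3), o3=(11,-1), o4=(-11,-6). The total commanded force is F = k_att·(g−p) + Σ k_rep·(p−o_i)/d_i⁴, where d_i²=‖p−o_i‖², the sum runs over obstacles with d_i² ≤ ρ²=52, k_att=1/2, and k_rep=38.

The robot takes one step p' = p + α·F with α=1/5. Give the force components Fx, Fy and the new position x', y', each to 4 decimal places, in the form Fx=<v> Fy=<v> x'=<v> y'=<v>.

F_att = 1/2·(g−p) = 1/2·(15,0) = (7.5000,0.0000)
o1: d²=36 ≤ ρ²=52; F_rep = 38·(-6,0)/36² = (-0.1759,0.0000)
o2: d²=5 ≤ ρ²=52; F_rep = 38·(2,-1)/5² = (3.0400,-1.5200)
o3: d²=409 > ρ²=52 → inactive
o4: d²=68 > ρ²=52 → inactive
F = F_att + ΣF_rep = (10.3641,-1.5200)
p' = p + 1/5·F = (-6.9272,1.6960)

Fx=10.3641 Fy=-1.5200 x'=-6.9272 y'=1.6960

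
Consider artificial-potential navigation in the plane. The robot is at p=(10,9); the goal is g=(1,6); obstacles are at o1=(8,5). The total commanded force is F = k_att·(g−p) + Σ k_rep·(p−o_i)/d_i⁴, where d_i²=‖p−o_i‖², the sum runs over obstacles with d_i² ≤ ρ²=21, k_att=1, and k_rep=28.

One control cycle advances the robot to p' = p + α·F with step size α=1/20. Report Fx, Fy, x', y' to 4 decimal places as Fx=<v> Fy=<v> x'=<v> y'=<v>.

Fx=-8.8600 Fy=-2.7200 x'=9.5570 y'=8.8640

F_att = 1·(g−p) = 1·(-9,-3) = (-9.0000,-3.0000)
o1: d²=20 ≤ ρ²=21; F_rep = 28·(2,4)/20² = (0.1400,0.2800)
F = F_att + ΣF_rep = (-8.8600,-2.7200)
p' = p + 1/20·F = (9.5570,8.8640)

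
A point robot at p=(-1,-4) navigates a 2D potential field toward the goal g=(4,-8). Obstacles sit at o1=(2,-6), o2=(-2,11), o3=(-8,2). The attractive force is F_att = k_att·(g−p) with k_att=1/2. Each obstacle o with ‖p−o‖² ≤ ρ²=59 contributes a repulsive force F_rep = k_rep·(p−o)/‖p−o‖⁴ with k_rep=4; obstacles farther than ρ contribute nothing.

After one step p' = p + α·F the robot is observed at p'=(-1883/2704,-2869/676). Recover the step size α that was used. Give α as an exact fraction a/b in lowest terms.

α = 1/8

F_att = 1/2·(g−p) = 1/2·(5,-4) = (2.5000,-2.0000)
o1: d²=13 ≤ ρ²=59; F_rep = 4·(-3,2)/13² = (-0.0710,0.0473)
o2: d²=226 > ρ²=59 → inactive
o3: d²=85 > ρ²=59 → inactive
F = F_att + ΣF_rep = (2.4290,-1.9527)
Δp = p'−p = (0.3036,-0.2441); α = Δx/Fx = (821/2704) / (821/338) = 1/8
check: Δy/Fy = (-165/676) / (-330/169) = 1/8 ✓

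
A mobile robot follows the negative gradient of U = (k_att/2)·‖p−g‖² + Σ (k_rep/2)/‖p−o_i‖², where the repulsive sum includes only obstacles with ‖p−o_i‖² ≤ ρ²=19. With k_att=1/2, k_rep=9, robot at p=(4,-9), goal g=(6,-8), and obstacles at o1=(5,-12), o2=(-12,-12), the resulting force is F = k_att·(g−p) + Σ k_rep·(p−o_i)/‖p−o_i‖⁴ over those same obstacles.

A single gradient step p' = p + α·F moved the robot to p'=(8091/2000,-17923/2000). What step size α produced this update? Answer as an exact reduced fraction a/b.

F_att = 1/2·(g−p) = 1/2·(2,1) = (1.0000,0.5000)
o1: d²=10 ≤ ρ²=19; F_rep = 9·(-1,3)/10² = (-0.0900,0.2700)
o2: d²=265 > ρ²=19 → inactive
F = F_att + ΣF_rep = (0.9100,0.7700)
Δp = p'−p = (0.0455,0.0385); α = Δx/Fx = (91/2000) / (91/100) = 1/20
check: Δy/Fy = (77/2000) / (77/100) = 1/20 ✓

α = 1/20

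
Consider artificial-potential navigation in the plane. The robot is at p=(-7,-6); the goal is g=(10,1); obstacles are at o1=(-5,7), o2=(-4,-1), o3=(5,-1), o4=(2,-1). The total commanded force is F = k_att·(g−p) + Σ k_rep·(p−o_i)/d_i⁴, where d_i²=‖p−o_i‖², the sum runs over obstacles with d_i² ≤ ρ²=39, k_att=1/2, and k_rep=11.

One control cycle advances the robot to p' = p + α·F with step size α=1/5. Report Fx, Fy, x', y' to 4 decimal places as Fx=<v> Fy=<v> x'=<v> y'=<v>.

F_att = 1/2·(g−p) = 1/2·(17,7) = (8.5000,3.5000)
o1: d²=173 > ρ²=39 → inactive
o2: d²=34 ≤ ρ²=39; F_rep = 11·(-3,-5)/34² = (-0.0285,-0.0476)
o3: d²=169 > ρ²=39 → inactive
o4: d²=106 > ρ²=39 → inactive
F = F_att + ΣF_rep = (8.4715,3.4524)
p' = p + 1/5·F = (-5.3057,-5.3095)

Fx=8.4715 Fy=3.4524 x'=-5.3057 y'=-5.3095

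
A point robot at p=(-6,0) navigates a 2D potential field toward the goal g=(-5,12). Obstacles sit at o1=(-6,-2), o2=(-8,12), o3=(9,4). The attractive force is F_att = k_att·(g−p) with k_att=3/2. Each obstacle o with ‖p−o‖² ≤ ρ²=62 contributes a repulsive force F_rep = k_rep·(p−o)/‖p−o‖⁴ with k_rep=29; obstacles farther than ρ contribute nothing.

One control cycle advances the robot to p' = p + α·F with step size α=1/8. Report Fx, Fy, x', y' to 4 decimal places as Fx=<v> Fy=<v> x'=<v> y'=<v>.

F_att = 3/2·(g−p) = 3/2·(1,12) = (1.5000,18.0000)
o1: d²=4 ≤ ρ²=62; F_rep = 29·(0,2)/4² = (0.0000,3.6250)
o2: d²=148 > ρ²=62 → inactive
o3: d²=241 > ρ²=62 → inactive
F = F_att + ΣF_rep = (1.5000,21.6250)
p' = p + 1/8·F = (-5.8125,2.7031)

Fx=1.5000 Fy=21.6250 x'=-5.8125 y'=2.7031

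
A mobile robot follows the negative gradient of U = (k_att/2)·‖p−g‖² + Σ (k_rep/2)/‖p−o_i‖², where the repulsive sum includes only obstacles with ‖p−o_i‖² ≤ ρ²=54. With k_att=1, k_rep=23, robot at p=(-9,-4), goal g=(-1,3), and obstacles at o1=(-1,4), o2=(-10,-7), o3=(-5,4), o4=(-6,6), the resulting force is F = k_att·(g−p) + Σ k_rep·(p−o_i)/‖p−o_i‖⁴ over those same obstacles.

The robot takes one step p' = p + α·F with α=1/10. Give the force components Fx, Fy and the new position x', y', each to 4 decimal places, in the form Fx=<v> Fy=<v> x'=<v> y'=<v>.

Fx=8.2300 Fy=7.6900 x'=-8.1770 y'=-3.2310

F_att = 1·(g−p) = 1·(8,7) = (8.0000,7.0000)
o1: d²=128 > ρ²=54 → inactive
o2: d²=10 ≤ ρ²=54; F_rep = 23·(1,3)/10² = (0.2300,0.6900)
o3: d²=80 > ρ²=54 → inactive
o4: d²=109 > ρ²=54 → inactive
F = F_att + ΣF_rep = (8.2300,7.6900)
p' = p + 1/10·F = (-8.1770,-3.2310)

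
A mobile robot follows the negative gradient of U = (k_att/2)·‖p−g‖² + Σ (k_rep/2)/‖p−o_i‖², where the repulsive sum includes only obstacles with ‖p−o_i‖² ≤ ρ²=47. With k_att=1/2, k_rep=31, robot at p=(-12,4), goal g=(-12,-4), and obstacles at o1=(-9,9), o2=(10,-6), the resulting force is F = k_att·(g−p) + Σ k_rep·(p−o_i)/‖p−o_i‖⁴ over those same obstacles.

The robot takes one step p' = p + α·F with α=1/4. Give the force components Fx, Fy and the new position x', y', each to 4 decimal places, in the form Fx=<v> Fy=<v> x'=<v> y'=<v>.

Fx=-0.0804 Fy=-4.1341 x'=-12.0201 y'=2.9665

F_att = 1/2·(g−p) = 1/2·(0,-8) = (0.0000,-4.0000)
o1: d²=34 ≤ ρ²=47; F_rep = 31·(-3,-5)/34² = (-0.0804,-0.1341)
o2: d²=584 > ρ²=47 → inactive
F = F_att + ΣF_rep = (-0.0804,-4.1341)
p' = p + 1/4·F = (-12.0201,2.9665)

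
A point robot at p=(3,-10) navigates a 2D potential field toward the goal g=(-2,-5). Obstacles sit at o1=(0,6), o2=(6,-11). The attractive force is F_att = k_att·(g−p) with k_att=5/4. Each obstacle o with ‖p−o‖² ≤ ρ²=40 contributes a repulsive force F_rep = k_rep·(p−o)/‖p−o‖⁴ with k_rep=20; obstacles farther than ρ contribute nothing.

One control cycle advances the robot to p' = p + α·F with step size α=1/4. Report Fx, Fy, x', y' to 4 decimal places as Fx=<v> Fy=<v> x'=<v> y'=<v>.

Fx=-6.8500 Fy=6.4500 x'=1.2875 y'=-8.3875

F_att = 5/4·(g−p) = 5/4·(-5,5) = (-6.2500,6.2500)
o1: d²=265 > ρ²=40 → inactive
o2: d²=10 ≤ ρ²=40; F_rep = 20·(-3,1)/10² = (-0.6000,0.2000)
F = F_att + ΣF_rep = (-6.8500,6.4500)
p' = p + 1/4·F = (1.2875,-8.3875)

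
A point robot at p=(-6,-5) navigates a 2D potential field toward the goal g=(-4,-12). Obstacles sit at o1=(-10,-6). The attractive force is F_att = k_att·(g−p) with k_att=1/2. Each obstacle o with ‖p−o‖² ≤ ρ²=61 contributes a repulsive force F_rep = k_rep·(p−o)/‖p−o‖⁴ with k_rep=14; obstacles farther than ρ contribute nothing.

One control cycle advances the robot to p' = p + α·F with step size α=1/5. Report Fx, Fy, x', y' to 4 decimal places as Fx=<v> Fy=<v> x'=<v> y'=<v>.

F_att = 1/2·(g−p) = 1/2·(2,-7) = (1.0000,-3.5000)
o1: d²=17 ≤ ρ²=61; F_rep = 14·(4,1)/17² = (0.1938,0.0484)
F = F_att + ΣF_rep = (1.1938,-3.4516)
p' = p + 1/5·F = (-5.7612,-5.6903)

Fx=1.1938 Fy=-3.4516 x'=-5.7612 y'=-5.6903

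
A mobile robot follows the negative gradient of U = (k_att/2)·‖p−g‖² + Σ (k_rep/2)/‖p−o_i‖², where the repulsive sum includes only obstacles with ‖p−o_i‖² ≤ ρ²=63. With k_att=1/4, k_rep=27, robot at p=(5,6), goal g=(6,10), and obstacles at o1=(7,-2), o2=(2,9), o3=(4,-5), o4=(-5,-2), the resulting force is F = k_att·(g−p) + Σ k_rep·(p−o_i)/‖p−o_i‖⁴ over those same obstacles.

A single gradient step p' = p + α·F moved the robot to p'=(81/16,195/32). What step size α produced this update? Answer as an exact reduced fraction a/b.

F_att = 1/4·(g−p) = 1/4·(1,4) = (0.2500,1.0000)
o1: d²=68 > ρ²=63 → inactive
o2: d²=18 ≤ ρ²=63; F_rep = 27·(3,-3)/18² = (0.2500,-0.2500)
o3: d²=122 > ρ²=63 → inactive
o4: d²=164 > ρ²=63 → inactive
F = F_att + ΣF_rep = (0.5000,0.7500)
Δp = p'−p = (0.0625,0.0938); α = Δx/Fx = (1/16) / (1/2) = 1/8
check: Δy/Fy = (3/32) / (3/4) = 1/8 ✓

α = 1/8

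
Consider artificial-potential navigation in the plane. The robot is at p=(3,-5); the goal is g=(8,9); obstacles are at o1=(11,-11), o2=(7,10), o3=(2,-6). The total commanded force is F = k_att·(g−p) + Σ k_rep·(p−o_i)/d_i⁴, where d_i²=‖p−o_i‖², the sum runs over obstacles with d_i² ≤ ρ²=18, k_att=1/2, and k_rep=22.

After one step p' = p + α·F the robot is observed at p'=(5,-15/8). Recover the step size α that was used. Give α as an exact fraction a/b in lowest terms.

F_att = 1/2·(g−p) = 1/2·(5,14) = (2.5000,7.0000)
o1: d²=100 > ρ²=18 → inactive
o2: d²=241 > ρ²=18 → inactive
o3: d²=2 ≤ ρ²=18; F_rep = 22·(1,1)/2² = (5.5000,5.5000)
F = F_att + ΣF_rep = (8.0000,12.5000)
Δp = p'−p = (2.0000,3.1250); α = Δx/Fx = (2) / (8) = 1/4
check: Δy/Fy = (25/8) / (25/2) = 1/4 ✓

α = 1/4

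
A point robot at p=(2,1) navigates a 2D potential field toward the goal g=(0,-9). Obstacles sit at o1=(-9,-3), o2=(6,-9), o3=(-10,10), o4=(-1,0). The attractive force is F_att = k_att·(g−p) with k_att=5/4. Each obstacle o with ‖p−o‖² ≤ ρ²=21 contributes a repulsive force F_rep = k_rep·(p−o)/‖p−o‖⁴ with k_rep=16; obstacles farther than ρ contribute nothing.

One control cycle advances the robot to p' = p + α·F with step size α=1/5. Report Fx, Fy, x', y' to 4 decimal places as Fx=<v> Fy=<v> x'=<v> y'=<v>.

Fx=-2.0200 Fy=-12.3400 x'=1.5960 y'=-1.4680

F_att = 5/4·(g−p) = 5/4·(-2,-10) = (-2.5000,-12.5000)
o1: d²=137 > ρ²=21 → inactive
o2: d²=116 > ρ²=21 → inactive
o3: d²=225 > ρ²=21 → inactive
o4: d²=10 ≤ ρ²=21; F_rep = 16·(3,1)/10² = (0.4800,0.1600)
F = F_att + ΣF_rep = (-2.0200,-12.3400)
p' = p + 1/5·F = (1.5960,-1.4680)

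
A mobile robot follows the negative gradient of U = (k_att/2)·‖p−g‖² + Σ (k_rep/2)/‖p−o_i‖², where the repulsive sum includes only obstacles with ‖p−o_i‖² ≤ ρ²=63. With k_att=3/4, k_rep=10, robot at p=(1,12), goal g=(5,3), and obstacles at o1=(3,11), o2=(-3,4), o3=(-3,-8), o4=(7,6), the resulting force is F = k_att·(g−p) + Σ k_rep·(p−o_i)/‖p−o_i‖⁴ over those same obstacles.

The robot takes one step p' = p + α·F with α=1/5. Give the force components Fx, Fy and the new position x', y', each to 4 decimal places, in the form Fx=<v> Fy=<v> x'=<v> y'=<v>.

F_att = 3/4·(g−p) = 3/4·(4,-9) = (3.0000,-6.7500)
o1: d²=5 ≤ ρ²=63; F_rep = 10·(-2,1)/5² = (-0.8000,0.4000)
o2: d²=80 > ρ²=63 → inactive
o3: d²=416 > ρ²=63 → inactive
o4: d²=72 > ρ²=63 → inactive
F = F_att + ΣF_rep = (2.2000,-6.3500)
p' = p + 1/5·F = (1.4400,10.7300)

Fx=2.2000 Fy=-6.3500 x'=1.4400 y'=10.7300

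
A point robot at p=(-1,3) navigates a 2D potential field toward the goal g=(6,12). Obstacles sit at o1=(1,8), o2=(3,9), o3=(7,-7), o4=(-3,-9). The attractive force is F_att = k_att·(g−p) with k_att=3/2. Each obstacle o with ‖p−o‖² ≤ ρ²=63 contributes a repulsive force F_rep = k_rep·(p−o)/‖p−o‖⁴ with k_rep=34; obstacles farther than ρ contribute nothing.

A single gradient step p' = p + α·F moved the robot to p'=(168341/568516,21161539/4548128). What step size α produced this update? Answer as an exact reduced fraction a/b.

F_att = 3/2·(g−p) = 3/2·(7,9) = (10.5000,13.5000)
o1: d²=29 ≤ ρ²=63; F_rep = 34·(-2,-5)/29² = (-0.0809,-0.2021)
o2: d²=52 ≤ ρ²=63; F_rep = 34·(-4,-6)/52² = (-0.0503,-0.0754)
o3: d²=164 > ρ²=63 → inactive
o4: d²=148 > ρ²=63 → inactive
F = F_att + ΣF_rep = (10.3688,13.2224)
Δp = p'−p = (1.2961,1.6528); α = Δx/Fx = (736857/568516) / (1473714/142129) = 1/8
check: Δy/Fy = (7517155/4548128) / (7517155/568516) = 1/8 ✓

α = 1/8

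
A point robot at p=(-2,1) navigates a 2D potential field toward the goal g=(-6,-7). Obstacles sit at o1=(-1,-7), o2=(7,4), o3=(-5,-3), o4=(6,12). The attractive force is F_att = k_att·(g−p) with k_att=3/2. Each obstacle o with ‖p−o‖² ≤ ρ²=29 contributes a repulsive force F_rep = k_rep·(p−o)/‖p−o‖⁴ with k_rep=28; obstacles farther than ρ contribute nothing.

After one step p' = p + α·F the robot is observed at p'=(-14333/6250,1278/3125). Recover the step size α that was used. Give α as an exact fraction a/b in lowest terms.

F_att = 3/2·(g−p) = 3/2·(-4,-8) = (-6.0000,-12.0000)
o1: d²=65 > ρ²=29 → inactive
o2: d²=90 > ρ²=29 → inactive
o3: d²=25 ≤ ρ²=29; F_rep = 28·(3,4)/25² = (0.1344,0.1792)
o4: d²=185 > ρ²=29 → inactive
F = F_att + ΣF_rep = (-5.8656,-11.8208)
Δp = p'−p = (-0.2933,-0.5910); α = Δx/Fx = (-1833/6250) / (-3666/625) = 1/20
check: Δy/Fy = (-1847/3125) / (-7388/625) = 1/20 ✓

α = 1/20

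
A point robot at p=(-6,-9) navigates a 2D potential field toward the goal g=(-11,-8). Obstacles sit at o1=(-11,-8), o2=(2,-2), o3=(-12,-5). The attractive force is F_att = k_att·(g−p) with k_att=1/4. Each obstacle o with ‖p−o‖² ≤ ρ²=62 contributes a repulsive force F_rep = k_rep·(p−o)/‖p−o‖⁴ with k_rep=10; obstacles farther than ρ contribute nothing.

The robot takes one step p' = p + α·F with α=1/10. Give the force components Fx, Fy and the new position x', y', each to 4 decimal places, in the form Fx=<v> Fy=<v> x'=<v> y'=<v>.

F_att = 1/4·(g−p) = 1/4·(-5,1) = (-1.2500,0.2500)
o1: d²=26 ≤ ρ²=62; F_rep = 10·(5,-1)/26² = (0.0740,-0.0148)
o2: d²=113 > ρ²=62 → inactive
o3: d²=52 ≤ ρ²=62; F_rep = 10·(6,-4)/52² = (0.0222,-0.0148)
F = F_att + ΣF_rep = (-1.1538,0.2204)
p' = p + 1/10·F = (-6.1154,-8.9780)

Fx=-1.1538 Fy=0.2204 x'=-6.1154 y'=-8.9780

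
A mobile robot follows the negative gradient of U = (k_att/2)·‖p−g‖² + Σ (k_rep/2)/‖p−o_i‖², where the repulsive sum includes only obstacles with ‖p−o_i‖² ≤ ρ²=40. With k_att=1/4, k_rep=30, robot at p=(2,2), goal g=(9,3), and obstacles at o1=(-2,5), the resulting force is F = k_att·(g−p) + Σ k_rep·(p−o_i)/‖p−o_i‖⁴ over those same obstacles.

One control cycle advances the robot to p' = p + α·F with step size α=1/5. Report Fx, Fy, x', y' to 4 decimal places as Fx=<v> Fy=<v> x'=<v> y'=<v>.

Fx=1.9420 Fy=0.1060 x'=2.3884 y'=2.0212

F_att = 1/4·(g−p) = 1/4·(7,1) = (1.7500,0.2500)
o1: d²=25 ≤ ρ²=40; F_rep = 30·(4,-3)/25² = (0.1920,-0.1440)
F = F_att + ΣF_rep = (1.9420,0.1060)
p' = p + 1/5·F = (2.3884,2.0212)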